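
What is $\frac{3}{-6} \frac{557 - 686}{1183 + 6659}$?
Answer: $\frac{43}{5228} \approx 0.0082249$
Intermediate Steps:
$\frac{3}{-6} \frac{557 - 686}{1183 + 6659} = 3 \left(- \frac{1}{6}\right) \left(- \frac{129}{7842}\right) = - \frac{\left(-129\right) \frac{1}{7842}}{2} = \left(- \frac{1}{2}\right) \left(- \frac{43}{2614}\right) = \frac{43}{5228}$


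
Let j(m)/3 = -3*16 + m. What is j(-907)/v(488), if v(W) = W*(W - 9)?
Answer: -2865/233752 ≈ -0.012257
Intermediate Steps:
j(m) = -144 + 3*m (j(m) = 3*(-3*16 + m) = 3*(-48 + m) = -144 + 3*m)
v(W) = W*(-9 + W)
j(-907)/v(488) = (-144 + 3*(-907))/((488*(-9 + 488))) = (-144 - 2721)/((488*479)) = -2865/233752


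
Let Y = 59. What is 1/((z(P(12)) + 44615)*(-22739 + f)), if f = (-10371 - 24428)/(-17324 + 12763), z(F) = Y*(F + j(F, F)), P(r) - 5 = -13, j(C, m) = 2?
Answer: -4561/4588882220580 ≈ -9.9392e-10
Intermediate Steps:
P(r) = -8 (P(r) = 5 - 13 = -8)
z(F) = 118 + 59*F (z(F) = 59*(F + 2) = 59*(2 + F) = 118 + 59*F)
f = 34799/4561 (f = -34799/(-4561) = -34799*(-1/4561) = 34799/4561 ≈ 7.6297)
1/((z(P(12)) + 44615)*(-22739 + f)) = 1/(((118 + 59*(-8)) + 44615)*(-22739 + 34799/4561)) = 1/(((118 - 472) + 44615)*(-103677780/4561)) = 1/((-354 + 44615)*(-103677780/4561)) = 1/(44261*(-103677780/4561)) = 1/(-4588882220580/4561) = -4561/4588882220580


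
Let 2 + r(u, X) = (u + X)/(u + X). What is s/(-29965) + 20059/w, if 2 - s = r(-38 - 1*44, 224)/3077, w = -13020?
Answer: -369913234819/240094802220 ≈ -1.5407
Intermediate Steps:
r(u, X) = -1 (r(u, X) = -2 + (u + X)/(u + X) = -2 + (X + u)/(X + u) = -2 + 1 = -1)
s = 6155/3077 (s = 2 - (-1)/3077 = 2 - 1*(-1/3077) = 2 + 1/3077 = 6155/3077 ≈ 2.0003)
s/(-29965) + 20059/w = (6155/3077)/(-29965) + 20059/(-13020) = (6155/3077)*(-1/29965) + 20059*(-1/13020) = -1231/18440461 - 20059/13020 = -369913234819/240094802220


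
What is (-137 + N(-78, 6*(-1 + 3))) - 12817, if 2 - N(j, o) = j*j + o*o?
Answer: -19180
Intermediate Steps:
N(j, o) = 2 - j**2 - o**2 (N(j, o) = 2 - (j*j + o*o) = 2 - (j**2 + o**2) = 2 + (-j**2 - o**2) = 2 - j**2 - o**2)
(-137 + N(-78, 6*(-1 + 3))) - 12817 = (-137 + (2 - 1*(-78)**2 - (6*(-1 + 3))**2)) - 12817 = (-137 + (2 - 1*6084 - (6*2)**2)) - 12817 = (-137 + (2 - 6084 - 1*12**2)) - 12817 = (-137 + (2 - 6084 - 1*144)) - 12817 = (-137 + (2 - 6084 - 144)) - 12817 = (-137 - 6226) - 12817 = -6363 - 12817 = -19180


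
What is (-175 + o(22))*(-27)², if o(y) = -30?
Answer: -149445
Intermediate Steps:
(-175 + o(22))*(-27)² = (-175 - 30)*(-27)² = -205*729 = -149445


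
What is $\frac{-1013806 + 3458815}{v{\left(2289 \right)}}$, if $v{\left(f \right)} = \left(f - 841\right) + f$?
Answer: $\frac{2445009}{3737} \approx 654.27$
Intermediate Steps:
$v{\left(f \right)} = -841 + 2 f$ ($v{\left(f \right)} = \left(-841 + f\right) + f = -841 + 2 f$)
$\frac{-1013806 + 3458815}{v{\left(2289 \right)}} = \frac{-1013806 + 3458815}{-841 + 2 \cdot 2289} = \frac{2445009}{-841 + 4578} = \frac{2445009}{3737}$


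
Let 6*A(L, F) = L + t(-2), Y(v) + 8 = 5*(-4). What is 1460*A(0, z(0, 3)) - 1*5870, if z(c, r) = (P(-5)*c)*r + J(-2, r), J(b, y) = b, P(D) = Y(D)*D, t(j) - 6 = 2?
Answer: -11770/3 ≈ -3923.3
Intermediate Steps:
Y(v) = -28 (Y(v) = -8 + 5*(-4) = -8 - 20 = -28)
t(j) = 8 (t(j) = 6 + 2 = 8)
P(D) = -28*D
z(c, r) = -2 + 140*c*r (z(c, r) = ((-28*(-5))*c)*r - 2 = (140*c)*r - 2 = 140*c*r - 2 = -2 + 140*c*r)
A(L, F) = 4/3 + L/6 (A(L, F) = (L + 8)/6 = (8 + L)/6 = 4/3 + L/6)
1460*A(0, z(0, 3)) - 1*5870 = 1460*(4/3 + (⅙)*0) - 1*5870 = 1460*(4/3 + 0) - 5870 = 1460*(4/3) - 5870 = 5840/3 - 5870 = -11770/3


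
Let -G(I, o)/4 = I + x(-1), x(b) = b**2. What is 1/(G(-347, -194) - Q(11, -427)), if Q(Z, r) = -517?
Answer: 1/1901 ≈ 0.00052604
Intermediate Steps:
G(I, o) = -4 - 4*I (G(I, o) = -4*(I + (-1)**2) = -4*(I + 1) = -4*(1 + I) = -4 - 4*I)
1/(G(-347, -194) - Q(11, -427)) = 1/((-4 - 4*(-347)) - 1*(-517)) = 1/((-4 + 1388) + 517) = 1/(1384 + 517) = 1/1901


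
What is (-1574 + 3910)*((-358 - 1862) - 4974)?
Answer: -16805184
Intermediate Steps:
(-1574 + 3910)*((-358 - 1862) - 4974) = 2336*(-2220 - 4974) = 2336*(-7194) = -16805184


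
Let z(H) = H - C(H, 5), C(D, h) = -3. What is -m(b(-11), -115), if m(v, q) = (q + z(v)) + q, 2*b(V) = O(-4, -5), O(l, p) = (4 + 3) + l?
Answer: 451/2 ≈ 225.50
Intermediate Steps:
O(l, p) = 7 + l
b(V) = 3/2 (b(V) = (7 - 4)/2 = (1/2)*3 = 3/2)
z(H) = 3 + H (z(H) = H - 1*(-3) = H + 3 = 3 + H)
m(v, q) = 3 + v + 2*q (m(v, q) = (q + (3 + v)) + q = (3 + q + v) + q = 3 + v + 2*q)
-m(b(-11), -115) = -(3 + 3/2 + 2*(-115)) = -(3 + 3/2 - 230) = -1*(-451/2) = 451/2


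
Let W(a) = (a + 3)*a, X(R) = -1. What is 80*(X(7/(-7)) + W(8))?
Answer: 6960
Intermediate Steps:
W(a) = a*(3 + a) (W(a) = (3 + a)*a = a*(3 + a))
80*(X(7/(-7)) + W(8)) = 80*(-1 + 8*(3 + 8)) = 80*(-1 + 8*11) = 80*(-1 + 88) = 80*87 = 6960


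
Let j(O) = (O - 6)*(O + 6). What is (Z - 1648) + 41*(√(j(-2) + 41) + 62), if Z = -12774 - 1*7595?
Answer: -19352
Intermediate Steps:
j(O) = (-6 + O)*(6 + O)
Z = -20369 (Z = -12774 - 7595 = -20369)
(Z - 1648) + 41*(√(j(-2) + 41) + 62) = (-20369 - 1648) + 41*(√((-36 + (-2)²) + 41) + 62) = -22017 + 41*(√((-36 + 4) + 41) + 62) = -22017 + 41*(√(-32 + 41) + 62) = -22017 + 41*(√9 + 62) = -22017 + 41*(3 + 62) = -22017 + 41*65 = -22017 + 2665 = -19352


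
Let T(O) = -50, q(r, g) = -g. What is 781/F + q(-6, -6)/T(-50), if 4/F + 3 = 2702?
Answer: 52697963/100 ≈ 5.2698e+5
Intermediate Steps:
F = 4/2699 (F = 4/(-3 + 2702) = 4/2699 ≈ 0.0014820)
781/F + q(-6, -6)/T(-50) = 781/(4/2699) - 1*(-6)/(-50) = 781*(2699/4) + 6*(-1/50) = 2107919/4 - 3/25 = 52697963/100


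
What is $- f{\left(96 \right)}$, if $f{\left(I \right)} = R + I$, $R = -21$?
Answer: $-75$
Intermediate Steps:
$f{\left(I \right)} = -21 + I$
$- f{\left(96 \right)} = - (-21 + 96) = \left(-1\right) 75 = -75$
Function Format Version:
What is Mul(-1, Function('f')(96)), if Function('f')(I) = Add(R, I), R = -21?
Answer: -75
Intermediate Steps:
Function('f')(I) = Add(-21, I)
Mul(-1, Function('f')(96)) = Mul(-1, Add(-21, 96)) = Mul(-1, 75) = -75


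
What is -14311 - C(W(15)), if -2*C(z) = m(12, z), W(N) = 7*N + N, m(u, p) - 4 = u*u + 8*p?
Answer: -13757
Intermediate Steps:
m(u, p) = 4 + u² + 8*p (m(u, p) = 4 + (u*u + 8*p) = 4 + (u² + 8*p) = 4 + u² + 8*p)
W(N) = 8*N
C(z) = -74 - 4*z (C(z) = -(4 + 12² + 8*z)/2 = -(4 + 144 + 8*z)/2 = -(148 + 8*z)/2 = -74 - 4*z)
-14311 - C(W(15)) = -14311 - (-74 - 32*15) = -14311 - (-74 - 4*120) = -14311 - (-74 - 480) = -14311 - 1*(-554) = -14311 + 554 = -13757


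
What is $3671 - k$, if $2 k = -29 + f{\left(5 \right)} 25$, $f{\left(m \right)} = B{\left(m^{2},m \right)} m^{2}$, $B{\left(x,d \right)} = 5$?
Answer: $2123$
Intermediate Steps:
$f{\left(m \right)} = 5 m^{2}$
$k = 1548$ ($k = \frac{-29 + 5 \cdot 5^{2} \cdot 25}{2} = \frac{-29 + 5 \cdot 25 \cdot 25}{2} = \frac{-29 + 125 \cdot 25}{2} = \frac{-29 + 3125}{2} = \frac{1}{2} \cdot 3096 = 1548$)
$3671 - k = 3671 - 1548 = 2123$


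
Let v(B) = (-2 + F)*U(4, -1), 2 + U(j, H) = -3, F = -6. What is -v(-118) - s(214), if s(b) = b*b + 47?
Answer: -45883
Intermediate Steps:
U(j, H) = -5 (U(j, H) = -2 - 3 = -5)
v(B) = 40 (v(B) = (-2 - 6)*(-5) = -8*(-5) = 40)
s(b) = 47 + b**2 (s(b) = b**2 + 47 = 47 + b**2)
-v(-118) - s(214) = -1*40 - (47 + 214**2) = -40 - (47 + 45796) = -40 - 1*45843 = -40 - 45843 = -45883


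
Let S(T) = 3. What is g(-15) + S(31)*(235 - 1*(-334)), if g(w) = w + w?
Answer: 1677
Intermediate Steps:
g(w) = 2*w
g(-15) + S(31)*(235 - 1*(-334)) = 2*(-15) + 3*(235 - 1*(-334)) = -30 + 3*(235 + 334) = -30 + 3*569 = -30 + 1707 = 1677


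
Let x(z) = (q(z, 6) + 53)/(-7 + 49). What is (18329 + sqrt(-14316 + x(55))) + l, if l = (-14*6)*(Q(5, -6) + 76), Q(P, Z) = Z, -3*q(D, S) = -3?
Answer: 12449 + I*sqrt(701421)/7 ≈ 12449.0 + 119.64*I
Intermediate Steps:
q(D, S) = 1 (q(D, S) = -1/3*(-3) = 1)
x(z) = 9/7 (x(z) = (1 + 53)/(-7 + 49) = 54/42 = 54*(1/42) = 9/7)
l = -5880 (l = (-14*6)*(-6 + 76) = -84*70 = -5880)
(18329 + sqrt(-14316 + x(55))) + l = (18329 + sqrt(-14316 + 9/7)) - 5880 = (18329 + sqrt(-100203/7)) - 5880 = (18329 + I*sqrt(701421)/7) - 5880 = 12449 + I*sqrt(701421)/7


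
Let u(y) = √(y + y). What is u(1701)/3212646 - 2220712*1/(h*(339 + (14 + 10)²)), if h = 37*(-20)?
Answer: 555178/169275 + 3*√42/1070882 ≈ 3.2798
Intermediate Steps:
h = -740
u(y) = √2*√y (u(y) = √(2*y) = √2*√y)
u(1701)/3212646 - 2220712*1/(h*(339 + (14 + 10)²)) = (√2*√1701)/3212646 - 2220712*(-1/(740*(339 + (14 + 10)²))) = (√2*(9*√21))*(1/3212646) - 2220712*(-1/(740*(339 + 24²))) = (9*√42)*(1/3212646) - 2220712*(-1/(740*(339 + 576))) = 3*√42/1070882 - 2220712/(915*(-740)) = 3*√42/1070882 - 2220712/(-677100) = 3*√42/1070882 - 2220712*(-1/677100) = 3*√42/1070882 + 555178/169275 = 555178/169275 + 3*√42/1070882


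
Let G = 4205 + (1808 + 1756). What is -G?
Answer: -7769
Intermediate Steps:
G = 7769 (G = 4205 + 3564 = 7769)
-G = -1*7769 = -7769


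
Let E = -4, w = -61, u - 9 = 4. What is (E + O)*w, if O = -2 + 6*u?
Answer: -4392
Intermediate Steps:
u = 13 (u = 9 + 4 = 13)
O = 76 (O = -2 + 6*13 = -2 + 78 = 76)
(E + O)*w = (-4 + 76)*(-61) = 72*(-61) = -4392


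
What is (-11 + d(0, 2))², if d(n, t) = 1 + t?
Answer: 64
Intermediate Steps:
(-11 + d(0, 2))² = (-11 + (1 + 2))² = (-11 + 3)² = (-8)² = 64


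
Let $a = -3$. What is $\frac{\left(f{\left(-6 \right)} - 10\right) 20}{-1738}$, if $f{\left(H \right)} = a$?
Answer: $\frac{130}{869} \approx 0.1496$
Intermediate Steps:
$f{\left(H \right)} = -3$
$\frac{\left(f{\left(-6 \right)} - 10\right) 20}{-1738} = \frac{\left(-3 - 10\right) 20}{-1738} = \left(-13\right) 20 \left(- \frac{1}{1738}\right) = \left(-260\right) \left(- \frac{1}{1738}\right) = \frac{130}{869}$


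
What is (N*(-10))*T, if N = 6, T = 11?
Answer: -660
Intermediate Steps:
(N*(-10))*T = (6*(-10))*11 = -60*11 = -660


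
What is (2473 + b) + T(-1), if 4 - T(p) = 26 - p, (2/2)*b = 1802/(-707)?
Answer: 1730348/707 ≈ 2447.5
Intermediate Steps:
b = -1802/707 (b = 1802/(-707) = 1802*(-1/707) = -1802/707 ≈ -2.5488)
T(p) = -22 + p (T(p) = 4 - (26 - p) = 4 + (-26 + p) = -22 + p)
(2473 + b) + T(-1) = (2473 - 1802/707) + (-22 - 1) = 1746609/707 - 23 = 1730348/707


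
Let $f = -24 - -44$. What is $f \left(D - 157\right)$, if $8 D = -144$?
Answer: $-3500$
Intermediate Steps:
$D = -18$ ($D = \frac{1}{8} \left(-144\right) = -18$)
$f = 20$ ($f = -24 + 44 = 20$)
$f \left(D - 157\right) = 20 \left(-18 - 157\right) = 20 \left(-175\right) = -3500$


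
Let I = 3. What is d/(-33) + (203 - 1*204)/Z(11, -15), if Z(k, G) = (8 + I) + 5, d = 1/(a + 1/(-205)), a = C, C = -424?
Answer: -2865113/45894288 ≈ -0.062429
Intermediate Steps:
a = -424
d = -205/86921 (d = 1/(-424 + 1/(-205)) = 1/(-424 - 1/205) = 1/(-86921/205) = -205/86921 ≈ -0.0023585)
Z(k, G) = 16 (Z(k, G) = (8 + 3) + 5 = 11 + 5 = 16)
d/(-33) + (203 - 1*204)/Z(11, -15) = -205/86921/(-33) + (203 - 1*204)/16 = -205/86921*(-1/33) + (203 - 204)*(1/16) = 205/2868393 - 1*1/16 = 205/2868393 - 1/16 = -2865113/45894288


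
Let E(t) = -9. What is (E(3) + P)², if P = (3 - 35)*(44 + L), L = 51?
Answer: 9296401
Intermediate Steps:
P = -3040 (P = (3 - 35)*(44 + 51) = -32*95 = -3040)
(E(3) + P)² = (-9 - 3040)² = (-3049)² = 9296401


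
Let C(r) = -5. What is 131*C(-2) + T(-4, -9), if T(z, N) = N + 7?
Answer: -657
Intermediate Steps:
T(z, N) = 7 + N
131*C(-2) + T(-4, -9) = 131*(-5) + (7 - 9) = -655 - 2 = -657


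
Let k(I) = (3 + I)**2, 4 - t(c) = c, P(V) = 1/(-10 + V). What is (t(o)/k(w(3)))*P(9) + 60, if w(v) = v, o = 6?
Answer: 1081/18 ≈ 60.056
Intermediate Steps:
t(c) = 4 - c
(t(o)/k(w(3)))*P(9) + 60 = ((4 - 1*6)/((3 + 3)**2))/(-10 + 9) + 60 = ((4 - 6)/(6**2))/(-1) + 60 = -2/36*(-1) + 60 = -2*1/36*(-1) + 60 = -1/18*(-1) + 60 = 1/18 + 60 = 1081/18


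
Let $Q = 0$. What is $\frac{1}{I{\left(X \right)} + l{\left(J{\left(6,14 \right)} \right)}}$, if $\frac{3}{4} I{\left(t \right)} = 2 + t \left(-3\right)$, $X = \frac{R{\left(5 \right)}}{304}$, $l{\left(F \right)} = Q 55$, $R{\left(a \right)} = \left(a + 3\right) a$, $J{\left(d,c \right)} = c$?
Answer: $\frac{57}{122} \approx 0.46721$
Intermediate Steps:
$R{\left(a \right)} = a \left(3 + a\right)$ ($R{\left(a \right)} = \left(3 + a\right) a = a \left(3 + a\right)$)
$l{\left(F \right)} = 0$ ($l{\left(F \right)} = 0 \cdot 55 = 0$)
$X = \frac{5}{38}$ ($X = \frac{5 \left(3 + 5\right)}{304} = 5 \cdot 8 \cdot \frac{1}{304} = 40 \cdot \frac{1}{304} = \frac{5}{38} \approx 0.13158$)
$I{\left(t \right)} = \frac{8}{3} - 4 t$ ($I{\left(t \right)} = \frac{4 \left(2 + t \left(-3\right)\right)}{3} = \frac{4 \left(2 - 3 t\right)}{3} = \frac{8}{3} - 4 t$)
$\frac{1}{I{\left(X \right)} + l{\left(J{\left(6,14 \right)} \right)}} = \frac{1}{\left(\frac{8}{3} - \frac{10}{19}\right) + 0} = \frac{1}{\frac{122}{57} + 0} = \frac{1}{\frac{122}{57}} = \frac{57}{122}$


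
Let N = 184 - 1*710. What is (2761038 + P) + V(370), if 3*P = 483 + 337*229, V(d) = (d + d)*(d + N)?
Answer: 8014450/3 ≈ 2.6715e+6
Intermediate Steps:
N = -526 (N = 184 - 710 = -526)
V(d) = 2*d*(-526 + d) (V(d) = (d + d)*(d - 526) = (2*d)*(-526 + d) = 2*d*(-526 + d))
P = 77656/3 (P = (483 + 337*229)/3 = (483 + 77173)/3 = (1/3)*77656 = 77656/3 ≈ 25885.)
(2761038 + P) + V(370) = (2761038 + 77656/3) + 2*370*(-526 + 370) = 8360770/3 + 2*370*(-156) = 8360770/3 - 115440 = 8014450/3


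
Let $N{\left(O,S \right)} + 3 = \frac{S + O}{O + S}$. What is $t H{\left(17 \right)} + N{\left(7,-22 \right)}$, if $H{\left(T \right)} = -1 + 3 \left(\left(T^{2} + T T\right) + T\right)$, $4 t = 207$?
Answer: $92320$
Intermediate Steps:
$N{\left(O,S \right)} = -2$ ($N{\left(O,S \right)} = -3 + \frac{S + O}{O + S} = -3 + \frac{O + S}{O + S} = -3 + 1 = -2$)
$t = \frac{207}{4}$ ($t = \frac{1}{4} \cdot 207 = \frac{207}{4} \approx 51.75$)
$H{\left(T \right)} = -1 + 3 T + 6 T^{2}$ ($H{\left(T \right)} = -1 + 3 \left(\left(T^{2} + T^{2}\right) + T\right) = -1 + 3 \left(2 T^{2} + T\right) = -1 + 3 \left(T + 2 T^{2}\right) = -1 + \left(3 T + 6 T^{2}\right) = -1 + 3 T + 6 T^{2}$)
$t H{\left(17 \right)} + N{\left(7,-22 \right)} = \frac{207 \left(-1 + 3 \cdot 17 + 6 \cdot 17^{2}\right)}{4} - 2 = \frac{207 \left(-1 + 51 + 6 \cdot 289\right)}{4} - 2 = \frac{207 \left(-1 + 51 + 1734\right)}{4} - 2 = \frac{207}{4} \cdot 1784 - 2 = 92322 - 2 = 92320$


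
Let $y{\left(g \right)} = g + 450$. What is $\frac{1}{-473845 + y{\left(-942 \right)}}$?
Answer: $- \frac{1}{474337} \approx -2.1082 \cdot 10^{-6}$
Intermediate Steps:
$y{\left(g \right)} = 450 + g$
$\frac{1}{-473845 + y{\left(-942 \right)}} = \frac{1}{-473845 + \left(450 - 942\right)} = \frac{1}{-473845 - 492} = \frac{1}{-474337} = - \frac{1}{474337}$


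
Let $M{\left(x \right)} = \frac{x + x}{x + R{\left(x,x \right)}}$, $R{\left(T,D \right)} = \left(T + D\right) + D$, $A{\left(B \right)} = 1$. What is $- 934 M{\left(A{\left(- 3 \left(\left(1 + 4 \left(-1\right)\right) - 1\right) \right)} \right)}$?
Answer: $-467$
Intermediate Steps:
$R{\left(T,D \right)} = T + 2 D$ ($R{\left(T,D \right)} = \left(D + T\right) + D = T + 2 D$)
$M{\left(x \right)} = \frac{1}{2}$ ($M{\left(x \right)} = \frac{x + x}{x + \left(x + 2 x\right)} = \frac{2 x}{x + 3 x} = \frac{2 x}{4 x} = 2 x \frac{1}{4 x} = \frac{1}{2}$)
$- 934 M{\left(A{\left(- 3 \left(\left(1 + 4 \left(-1\right)\right) - 1\right) \right)} \right)} = \left(-934\right) \frac{1}{2} = -467$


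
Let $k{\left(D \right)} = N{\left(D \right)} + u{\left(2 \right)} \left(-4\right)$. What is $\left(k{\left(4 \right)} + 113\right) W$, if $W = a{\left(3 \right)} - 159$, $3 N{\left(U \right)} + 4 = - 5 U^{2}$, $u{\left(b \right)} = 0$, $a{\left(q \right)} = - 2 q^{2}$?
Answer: $-15045$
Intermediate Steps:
$N{\left(U \right)} = - \frac{4}{3} - \frac{5 U^{2}}{3}$ ($N{\left(U \right)} = - \frac{4}{3} + \frac{\left(-5\right) U^{2}}{3} = - \frac{4}{3} - \frac{5 U^{2}}{3}$)
$W = -177$ ($W = - 2 \cdot 3^{2} - 159 = \left(-2\right) 9 - 159 = -18 - 159 = -177$)
$k{\left(D \right)} = - \frac{4}{3} - \frac{5 D^{2}}{3}$ ($k{\left(D \right)} = \left(- \frac{4}{3} - \frac{5 D^{2}}{3}\right) + 0 \left(-4\right) = \left(- \frac{4}{3} - \frac{5 D^{2}}{3}\right) + 0 = - \frac{4}{3} - \frac{5 D^{2}}{3}$)
$\left(k{\left(4 \right)} + 113\right) W = \left(\left(- \frac{4}{3} - \frac{5 \cdot 4^{2}}{3}\right) + 113\right) \left(-177\right) = \left(\left(- \frac{4}{3} - \frac{80}{3}\right) + 113\right) \left(-177\right) = \left(-28 + 113\right) \left(-177\right) = 85 \left(-177\right) = -15045$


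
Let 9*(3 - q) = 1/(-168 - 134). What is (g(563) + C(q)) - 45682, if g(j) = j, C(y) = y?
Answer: -122625287/2718 ≈ -45116.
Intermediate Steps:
q = 8155/2718 (q = 3 - 1/(9*(-168 - 134)) = 3 - 1/9/(-302) = 3 - 1/9*(-1/302) = 3 + 1/2718 = 8155/2718 ≈ 3.0004)
(g(563) + C(q)) - 45682 = (563 + 8155/2718) - 45682 = 1538389/2718 - 45682 = -122625287/2718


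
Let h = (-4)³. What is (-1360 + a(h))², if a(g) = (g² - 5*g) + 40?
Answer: 9585216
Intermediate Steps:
h = -64
a(g) = 40 + g² - 5*g
(-1360 + a(h))² = (-1360 + (40 + (-64)² - 5*(-64)))² = (-1360 + (40 + 4096 + 320))² = (-1360 + 4456)² = 3096² = 9585216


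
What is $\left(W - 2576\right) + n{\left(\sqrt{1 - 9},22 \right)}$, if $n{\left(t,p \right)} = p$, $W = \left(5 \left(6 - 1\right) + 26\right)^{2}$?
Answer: $47$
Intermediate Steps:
$W = 2601$ ($W = \left(5 \cdot 5 + 26\right)^{2} = \left(25 + 26\right)^{2} = 51^{2} = 2601$)
$\left(W - 2576\right) + n{\left(\sqrt{1 - 9},22 \right)} = \left(2601 - 2576\right) + 22 = 25 + 22 = 47$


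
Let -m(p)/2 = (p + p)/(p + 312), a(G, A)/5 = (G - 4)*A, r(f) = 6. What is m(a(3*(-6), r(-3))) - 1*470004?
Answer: -13630336/29 ≈ -4.7001e+5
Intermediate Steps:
a(G, A) = 5*A*(-4 + G) (a(G, A) = 5*((G - 4)*A) = 5*((-4 + G)*A) = 5*(A*(-4 + G)) = 5*A*(-4 + G))
m(p) = -4*p/(312 + p) (m(p) = -2*(p + p)/(p + 312) = -2*2*p/(312 + p) = -4*p/(312 + p))
m(a(3*(-6), r(-3))) - 1*470004 = -4*5*6*(-4 + 3*(-6))/(312 + 5*6*(-4 + 3*(-6))) - 1*470004 = -4*5*6*(-4 - 18)/(312 + 5*6*(-4 - 18)) - 470004 = -4*5*6*(-22)/(312 + 5*6*(-22)) - 470004 = -4*(-660)/(312 - 660) - 470004 = -4*(-660)/(-348) - 470004 = -4*(-660)*(-1/348) - 470004 = -220/29 - 470004 = -13630336/29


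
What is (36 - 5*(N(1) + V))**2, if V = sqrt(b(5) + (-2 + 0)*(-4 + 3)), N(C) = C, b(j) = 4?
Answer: 1111 - 310*sqrt(6) ≈ 351.66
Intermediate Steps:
V = sqrt(6) (V = sqrt(4 + (-2 + 0)*(-4 + 3)) = sqrt(4 - 2*(-1)) = sqrt(4 + 2) = sqrt(6) ≈ 2.4495)
(36 - 5*(N(1) + V))**2 = (36 - 5*(1 + sqrt(6)))**2 = (36 + (-5 - 5*sqrt(6)))**2 = (31 - 5*sqrt(6))**2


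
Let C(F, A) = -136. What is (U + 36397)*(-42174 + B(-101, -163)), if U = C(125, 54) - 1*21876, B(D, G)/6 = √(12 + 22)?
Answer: -606672990 + 86310*√34 ≈ -6.0617e+8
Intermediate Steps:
B(D, G) = 6*√34 (B(D, G) = 6*√(12 + 22) = 6*√34)
U = -22012 (U = -136 - 1*21876 = -136 - 21876 = -22012)
(U + 36397)*(-42174 + B(-101, -163)) = (-22012 + 36397)*(-42174 + 6*√34) = 14385*(-42174 + 6*√34) = -606672990 + 86310*√34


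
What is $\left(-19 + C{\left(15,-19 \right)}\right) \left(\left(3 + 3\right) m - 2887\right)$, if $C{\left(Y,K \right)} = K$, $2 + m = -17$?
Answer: $114038$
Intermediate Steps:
$m = -19$ ($m = -2 - 17 = -19$)
$\left(-19 + C{\left(15,-19 \right)}\right) \left(\left(3 + 3\right) m - 2887\right) = \left(-19 - 19\right) \left(\left(3 + 3\right) \left(-19\right) - 2887\right) = - 38 \left(6 \left(-19\right) - 2887\right) = - 38 \left(-114 - 2887\right) = \left(-38\right) \left(-3001\right) = 114038$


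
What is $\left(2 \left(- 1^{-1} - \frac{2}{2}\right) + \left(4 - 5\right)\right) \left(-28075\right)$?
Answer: $140375$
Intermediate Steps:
$\left(2 \left(- 1^{-1} - \frac{2}{2}\right) + \left(4 - 5\right)\right) \left(-28075\right) = \left(2 \left(\left(-1\right) 1 - 1\right) + \left(4 - 5\right)\right) \left(-28075\right) = \left(2 \left(-1 - 1\right) - 1\right) \left(-28075\right) = \left(2 \left(-2\right) - 1\right) \left(-28075\right) = \left(-4 - 1\right) \left(-28075\right) = \left(-5\right) \left(-28075\right) = 140375$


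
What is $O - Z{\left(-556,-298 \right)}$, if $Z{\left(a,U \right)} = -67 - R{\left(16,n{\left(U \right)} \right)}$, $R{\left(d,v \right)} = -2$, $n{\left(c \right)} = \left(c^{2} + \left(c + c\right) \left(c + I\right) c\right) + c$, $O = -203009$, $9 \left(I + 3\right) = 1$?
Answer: $-202944$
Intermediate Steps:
$I = - \frac{26}{9}$ ($I = -3 + \frac{1}{9} \cdot 1 = -3 + \frac{1}{9} = - \frac{26}{9} \approx -2.8889$)
$n{\left(c \right)} = c + c^{2} + 2 c^{2} \left(- \frac{26}{9} + c\right)$ ($n{\left(c \right)} = \left(c^{2} + \left(c + c\right) \left(c - \frac{26}{9}\right) c\right) + c = \left(c^{2} + 2 c \left(- \frac{26}{9} + c\right) c\right) + c = \left(c^{2} + 2 c^{2} \left(- \frac{26}{9} + c\right)\right) + c = c + c^{2} + 2 c^{2} \left(- \frac{26}{9} + c\right)$)
$Z{\left(a,U \right)} = -65$ ($Z{\left(a,U \right)} = -67 - -2 = -67 + 2 = -65$)
$O - Z{\left(-556,-298 \right)} = -203009 - -65 = -203009 + 65 = -202944$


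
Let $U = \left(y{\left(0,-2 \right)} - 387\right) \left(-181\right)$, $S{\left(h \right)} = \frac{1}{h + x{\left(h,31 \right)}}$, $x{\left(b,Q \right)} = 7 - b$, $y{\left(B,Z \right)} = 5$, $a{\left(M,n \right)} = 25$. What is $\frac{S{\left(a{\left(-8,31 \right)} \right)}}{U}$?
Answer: $\frac{1}{483994} \approx 2.0661 \cdot 10^{-6}$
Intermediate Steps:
$S{\left(h \right)} = \frac{1}{7}$ ($S{\left(h \right)} = \frac{1}{h - \left(-7 + h\right)} = \frac{1}{7}$)
$U = 69142$ ($U = \left(5 - 387\right) \left(-181\right) = \left(-382\right) \left(-181\right) = 69142$)
$\frac{S{\left(a{\left(-8,31 \right)} \right)}}{U} = \frac{1}{7 \cdot 69142} = \frac{1}{7} \cdot \frac{1}{69142} = \frac{1}{483994}$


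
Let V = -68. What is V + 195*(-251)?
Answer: -49013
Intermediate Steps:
V + 195*(-251) = -68 + 195*(-251) = -68 - 48945 = -49013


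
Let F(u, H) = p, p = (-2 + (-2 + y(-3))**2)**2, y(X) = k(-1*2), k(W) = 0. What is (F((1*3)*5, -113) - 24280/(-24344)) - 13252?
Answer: -40310629/3043 ≈ -13247.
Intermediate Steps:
y(X) = 0
p = 4 (p = (-2 + (-2 + 0)**2)**2 = (-2 + (-2)**2)**2 = (-2 + 4)**2 = 2**2 = 4)
F(u, H) = 4
(F((1*3)*5, -113) - 24280/(-24344)) - 13252 = (4 - 24280/(-24344)) - 13252 = (4 - 24280*(-1/24344)) - 13252 = (4 + 3035/3043) - 13252 = 15207/3043 - 13252 = -40310629/3043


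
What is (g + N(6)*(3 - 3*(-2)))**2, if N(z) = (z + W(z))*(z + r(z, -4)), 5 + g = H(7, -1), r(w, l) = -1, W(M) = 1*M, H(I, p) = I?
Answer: 293764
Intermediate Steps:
W(M) = M
g = 2 (g = -5 + 7 = 2)
N(z) = 2*z*(-1 + z) (N(z) = (z + z)*(z - 1) = (2*z)*(-1 + z) = 2*z*(-1 + z))
(g + N(6)*(3 - 3*(-2)))**2 = (2 + (2*6*(-1 + 6))*(3 - 3*(-2)))**2 = (2 + (2*6*5)*(3 + 6))**2 = (2 + 60*9)**2 = (2 + 540)**2 = 542**2 = 293764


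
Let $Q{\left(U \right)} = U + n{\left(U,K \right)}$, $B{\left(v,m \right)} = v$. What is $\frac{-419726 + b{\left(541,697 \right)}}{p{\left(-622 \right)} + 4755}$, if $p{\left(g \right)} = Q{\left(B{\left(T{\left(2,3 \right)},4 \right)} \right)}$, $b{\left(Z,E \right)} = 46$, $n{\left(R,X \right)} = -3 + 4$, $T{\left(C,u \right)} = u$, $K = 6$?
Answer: $- \frac{419680}{4759} \approx -88.187$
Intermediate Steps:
$n{\left(R,X \right)} = 1$
$Q{\left(U \right)} = 1 + U$ ($Q{\left(U \right)} = U + 1 = 1 + U$)
$p{\left(g \right)} = 4$ ($p{\left(g \right)} = 1 + 3 = 4$)
$\frac{-419726 + b{\left(541,697 \right)}}{p{\left(-622 \right)} + 4755} = \frac{-419726 + 46}{4 + 4755} = - \frac{419680}{4759}$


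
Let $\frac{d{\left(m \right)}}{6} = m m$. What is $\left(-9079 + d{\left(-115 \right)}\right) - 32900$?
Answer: $37371$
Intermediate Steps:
$d{\left(m \right)} = 6 m^{2}$ ($d{\left(m \right)} = 6 m m = 6 m^{2}$)
$\left(-9079 + d{\left(-115 \right)}\right) - 32900 = \left(-9079 + 6 \left(-115\right)^{2}\right) - 32900 = \left(-9079 + 6 \cdot 13225\right) - 32900 = \left(-9079 + 79350\right) - 32900 = 70271 - 32900 = 37371$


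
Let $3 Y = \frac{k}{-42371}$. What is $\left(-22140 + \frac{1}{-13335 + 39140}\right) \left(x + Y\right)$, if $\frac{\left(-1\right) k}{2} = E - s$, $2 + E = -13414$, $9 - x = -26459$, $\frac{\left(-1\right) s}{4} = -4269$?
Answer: $- \frac{18306081965824420}{31239533} \approx -5.8599 \cdot 10^{8}$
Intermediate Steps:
$s = 17076$ ($s = \left(-4\right) \left(-4269\right) = 17076$)
$x = 26468$ ($x = 9 - -26459 = 9 + 26459 = 26468$)
$E = -13416$ ($E = -2 - 13414 = -13416$)
$k = 60984$ ($k = - 2 \left(-13416 - 17076\right) = \left(-2\right) \left(-30492\right) = 60984$)
$Y = - \frac{2904}{6053}$ ($Y = \frac{60984 \frac{1}{-42371}}{3} = \frac{60984 \left(- \frac{1}{42371}\right)}{3} = \frac{1}{3} \left(- \frac{8712}{6053}\right) = - \frac{2904}{6053} \approx -0.47976$)
$\left(-22140 + \frac{1}{-13335 + 39140}\right) \left(x + Y\right) = \left(-22140 + \frac{1}{-13335 + 39140}\right) \left(26468 - \frac{2904}{6053}\right) = \left(-22140 + \frac{1}{25805}\right) \frac{160207900}{6053} = \left(- \frac{571322699}{25805}\right) \frac{160207900}{6053} = - \frac{18306081965824420}{31239533}$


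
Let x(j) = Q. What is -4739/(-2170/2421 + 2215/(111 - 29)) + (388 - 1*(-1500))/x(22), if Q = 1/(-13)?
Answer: -128191004558/5184575 ≈ -24725.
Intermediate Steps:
Q = -1/13 ≈ -0.076923
x(j) = -1/13
-4739/(-2170/2421 + 2215/(111 - 29)) + (388 - 1*(-1500))/x(22) = -4739/(-2170/2421 + 2215/(111 - 29)) + (388 - 1*(-1500))/(-1/13) = -4739/(-2170*1/2421 + 2215/82) + (388 + 1500)*(-13) = -4739/(-2170/2421 + 2215*(1/82)) + 1888*(-13) = -4739/(-2170/2421 + 2215/82) - 24544 = -4739/5184575/198522 - 24544 = -4739*198522/5184575 - 24544 = -940795758/5184575 - 24544 = -128191004558/5184575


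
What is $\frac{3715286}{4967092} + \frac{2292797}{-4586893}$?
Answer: $\frac{2826542855037}{11391759762578} \approx 0.24812$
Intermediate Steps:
$\frac{3715286}{4967092} + \frac{2292797}{-4586893} = 3715286 \cdot \frac{1}{4967092} + 2292797 \left(- \frac{1}{4586893}\right) = \frac{1857643}{2483546} - \frac{2292797}{4586893} = \frac{2826542855037}{11391759762578}$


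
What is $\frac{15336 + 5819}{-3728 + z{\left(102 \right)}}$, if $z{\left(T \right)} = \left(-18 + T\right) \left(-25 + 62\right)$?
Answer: $- \frac{4231}{124} \approx -34.121$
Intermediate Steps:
$z{\left(T \right)} = -666 + 37 T$ ($z{\left(T \right)} = \left(-18 + T\right) 37 = -666 + 37 T$)
$\frac{15336 + 5819}{-3728 + z{\left(102 \right)}} = \frac{15336 + 5819}{-3728 + \left(-666 + 37 \cdot 102\right)} = \frac{21155}{-3728 + \left(-666 + 3774\right)} = \frac{21155}{-3728 + 3108} = \frac{21155}{-620} = 21155 \left(- \frac{1}{620}\right) = - \frac{4231}{124}$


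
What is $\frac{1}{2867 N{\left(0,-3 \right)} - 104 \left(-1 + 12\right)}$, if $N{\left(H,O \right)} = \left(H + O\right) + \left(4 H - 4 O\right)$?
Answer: $\frac{1}{24659} \approx 4.0553 \cdot 10^{-5}$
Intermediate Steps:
$N{\left(H,O \right)} = - 3 O + 5 H$ ($N{\left(H,O \right)} = \left(H + O\right) + \left(- 4 O + 4 H\right) = - 3 O + 5 H$)
$\frac{1}{2867 N{\left(0,-3 \right)} - 104 \left(-1 + 12\right)} = \frac{1}{2867 \left(\left(-3\right) \left(-3\right) + 5 \cdot 0\right) - 104 \left(-1 + 12\right)} = \frac{1}{2867 \left(9 + 0\right) - 1144} = \frac{1}{2867 \cdot 9 - 1144} = \frac{1}{25803 - 1144} = \frac{1}{24659}$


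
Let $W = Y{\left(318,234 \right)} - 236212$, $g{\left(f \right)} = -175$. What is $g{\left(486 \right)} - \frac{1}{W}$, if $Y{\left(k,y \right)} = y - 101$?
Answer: $- \frac{41313824}{236079} \approx -175.0$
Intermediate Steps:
$Y{\left(k,y \right)} = -101 + y$ ($Y{\left(k,y \right)} = y - 101 = -101 + y$)
$W = -236079$ ($W = \left(-101 + 234\right) - 236212 = 133 - 236212 = -236079$)
$g{\left(486 \right)} - \frac{1}{W} = -175 - \frac{1}{-236079} = -175 - - \frac{1}{236079} = -175 + \frac{1}{236079} = - \frac{41313824}{236079}$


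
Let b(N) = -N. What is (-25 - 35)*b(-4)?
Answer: -240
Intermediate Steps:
(-25 - 35)*b(-4) = (-25 - 35)*(-1*(-4)) = -60*4 = -240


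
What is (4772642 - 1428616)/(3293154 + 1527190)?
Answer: 1672013/2410172 ≈ 0.69373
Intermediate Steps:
(4772642 - 1428616)/(3293154 + 1527190) = 3344026/4820344 = 3344026*(1/4820344) = 1672013/2410172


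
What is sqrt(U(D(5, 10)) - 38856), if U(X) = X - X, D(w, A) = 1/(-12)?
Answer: 2*I*sqrt(9714) ≈ 197.12*I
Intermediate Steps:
D(w, A) = -1/12
U(X) = 0
sqrt(U(D(5, 10)) - 38856) = sqrt(0 - 38856) = sqrt(-38856) = 2*I*sqrt(9714)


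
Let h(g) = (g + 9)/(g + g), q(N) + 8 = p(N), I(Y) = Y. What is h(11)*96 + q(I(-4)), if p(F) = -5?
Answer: 817/11 ≈ 74.273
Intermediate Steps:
q(N) = -13 (q(N) = -8 - 5 = -13)
h(g) = (9 + g)/(2*g) (h(g) = (9 + g)/((2*g)) = (9 + g)*(1/(2*g)) = (9 + g)/(2*g))
h(11)*96 + q(I(-4)) = ((½)*(9 + 11)/11)*96 - 13 = ((½)*(1/11)*20)*96 - 13 = (10/11)*96 - 13 = 960/11 - 13 = 817/11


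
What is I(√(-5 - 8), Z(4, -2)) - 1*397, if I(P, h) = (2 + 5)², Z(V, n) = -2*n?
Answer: -348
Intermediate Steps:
I(P, h) = 49 (I(P, h) = 7² = 49)
I(√(-5 - 8), Z(4, -2)) - 1*397 = 49 - 1*397 = 49 - 397 = -348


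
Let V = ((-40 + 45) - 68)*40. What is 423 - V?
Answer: 2943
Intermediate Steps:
V = -2520 (V = (5 - 68)*40 = -63*40 = -2520)
423 - V = 423 - 1*(-2520) = 423 + 2520 = 2943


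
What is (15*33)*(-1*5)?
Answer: -2475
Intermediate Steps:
(15*33)*(-1*5) = 495*(-5) = -2475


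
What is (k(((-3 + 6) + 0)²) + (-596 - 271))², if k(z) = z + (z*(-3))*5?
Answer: 986049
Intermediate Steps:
k(z) = -14*z (k(z) = z - 3*z*5 = z - 15*z = -14*z)
(k(((-3 + 6) + 0)²) + (-596 - 271))² = (-14*((-3 + 6) + 0)² + (-596 - 271))² = (-14*(3 + 0)² - 867)² = (-14*3² - 867)² = (-14*9 - 867)² = (-126 - 867)² = (-993)² = 986049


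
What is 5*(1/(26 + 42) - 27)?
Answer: -9175/68 ≈ -134.93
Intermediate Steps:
5*(1/(26 + 42) - 27) = 5*(1/68 - 27) = 5*(-1835/68) = -9175/68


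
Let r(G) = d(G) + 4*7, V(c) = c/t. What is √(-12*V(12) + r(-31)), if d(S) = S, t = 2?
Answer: 5*I*√3 ≈ 8.6602*I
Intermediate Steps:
V(c) = c/2
r(G) = 28 + G (r(G) = G + 4*7 = G + 28 = 28 + G)
√(-12*V(12) + r(-31)) = √(-6*12 + (28 - 31)) = √(-12*6 - 3) = √(-72 - 3) = √(-75) = 5*I*√3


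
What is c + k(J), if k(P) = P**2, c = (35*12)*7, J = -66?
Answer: 7296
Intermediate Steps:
c = 2940 (c = 420*7 = 2940)
c + k(J) = 2940 + (-66)**2 = 2940 + 4356 = 7296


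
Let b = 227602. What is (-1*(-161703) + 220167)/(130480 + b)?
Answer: 190935/179041 ≈ 1.0664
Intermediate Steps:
(-1*(-161703) + 220167)/(130480 + b) = (-1*(-161703) + 220167)/(130480 + 227602) = (161703 + 220167)/358082 = 381870*(1/358082) = 190935/179041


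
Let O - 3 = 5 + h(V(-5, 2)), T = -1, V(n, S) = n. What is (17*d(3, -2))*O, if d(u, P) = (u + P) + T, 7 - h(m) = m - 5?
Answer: 0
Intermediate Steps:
h(m) = 12 - m (h(m) = 7 - (m - 5) = 7 - (-5 + m) = 7 + (5 - m) = 12 - m)
d(u, P) = -1 + P + u (d(u, P) = (u + P) - 1 = (P + u) - 1 = -1 + P + u)
O = 25 (O = 3 + (5 + (12 - 1*(-5))) = 3 + (5 + (12 + 5)) = 3 + (5 + 17) = 3 + 22 = 25)
(17*d(3, -2))*O = (17*(-1 - 2 + 3))*25 = (17*0)*25 = 0*25 = 0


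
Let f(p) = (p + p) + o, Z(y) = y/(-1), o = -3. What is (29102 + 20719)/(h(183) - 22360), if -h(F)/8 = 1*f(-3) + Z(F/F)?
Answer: -49821/22280 ≈ -2.2361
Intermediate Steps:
Z(y) = -y (Z(y) = y*(-1) = -y)
f(p) = -3 + 2*p (f(p) = (p + p) - 3 = 2*p - 3 = -3 + 2*p)
h(F) = 80 (h(F) = -8*(1*(-3 + 2*(-3)) - F/F) = -8*(1*(-3 - 6) - 1*1) = -8*(1*(-9) - 1) = -8*(-9 - 1) = -8*(-10) = 80)
(29102 + 20719)/(h(183) - 22360) = (29102 + 20719)/(80 - 22360) = 49821/(-22280) = 49821*(-1/22280) = -49821/22280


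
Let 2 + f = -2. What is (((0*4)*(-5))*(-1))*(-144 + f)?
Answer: 0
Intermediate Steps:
f = -4 (f = -2 - 2 = -4)
(((0*4)*(-5))*(-1))*(-144 + f) = (((0*4)*(-5))*(-1))*(-144 - 4) = ((0*(-5))*(-1))*(-148) = (0*(-1))*(-148) = 0*(-148) = 0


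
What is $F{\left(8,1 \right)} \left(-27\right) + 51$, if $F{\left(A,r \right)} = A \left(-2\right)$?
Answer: $483$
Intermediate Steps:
$F{\left(A,r \right)} = - 2 A$
$F{\left(8,1 \right)} \left(-27\right) + 51 = \left(-2\right) 8 \left(-27\right) + 51 = \left(-16\right) \left(-27\right) + 51 = 432 + 51 = 483$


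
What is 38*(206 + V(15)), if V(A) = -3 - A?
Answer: 7144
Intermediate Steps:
38*(206 + V(15)) = 38*(206 + (-3 - 1*15)) = 38*(206 + (-3 - 15)) = 38*(206 - 18) = 38*188 = 7144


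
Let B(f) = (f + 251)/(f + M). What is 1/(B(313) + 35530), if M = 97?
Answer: 205/7283932 ≈ 2.8144e-5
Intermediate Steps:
B(f) = (251 + f)/(97 + f) (B(f) = (f + 251)/(f + 97) = (251 + f)/(97 + f))
1/(B(313) + 35530) = 1/((251 + 313)/(97 + 313) + 35530) = 1/(564/410 + 35530) = 1/((1/410)*564 + 35530) = 1/(282/205 + 35530) = 1/(7283932/205) = 205/7283932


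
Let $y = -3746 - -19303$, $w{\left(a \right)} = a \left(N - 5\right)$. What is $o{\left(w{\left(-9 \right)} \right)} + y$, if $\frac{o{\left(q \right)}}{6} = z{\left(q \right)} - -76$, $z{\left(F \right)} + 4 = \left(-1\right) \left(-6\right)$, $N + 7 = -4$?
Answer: $16025$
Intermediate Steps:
$N = -11$ ($N = -7 - 4 = -11$)
$w{\left(a \right)} = - 16 a$ ($w{\left(a \right)} = a \left(-11 - 5\right) = a \left(-16\right) = - 16 a$)
$y = 15557$ ($y = -3746 + 19303 = 15557$)
$z{\left(F \right)} = 2$ ($z{\left(F \right)} = -4 - -6 = -4 + 6 = 2$)
$o{\left(q \right)} = 468$ ($o{\left(q \right)} = 6 \left(2 - -76\right) = 6 \left(2 + 76\right) = 6 \cdot 78 = 468$)
$o{\left(w{\left(-9 \right)} \right)} + y = 468 + 15557 = 16025$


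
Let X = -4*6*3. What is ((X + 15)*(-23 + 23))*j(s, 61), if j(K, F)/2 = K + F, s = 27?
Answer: 0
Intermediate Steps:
X = -72 (X = -24*3 = -72)
j(K, F) = 2*F + 2*K (j(K, F) = 2*(K + F) = 2*(F + K) = 2*F + 2*K)
((X + 15)*(-23 + 23))*j(s, 61) = ((-72 + 15)*(-23 + 23))*(2*61 + 2*27) = (-57*0)*(122 + 54) = 0*176 = 0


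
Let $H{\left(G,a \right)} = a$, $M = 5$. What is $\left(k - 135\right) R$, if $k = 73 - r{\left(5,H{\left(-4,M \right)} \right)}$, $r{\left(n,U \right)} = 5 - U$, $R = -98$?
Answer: $6076$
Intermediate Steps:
$k = 73$ ($k = 73 - \left(5 - 5\right) = 73 - 0 = 73 + 0 = 73$)
$\left(k - 135\right) R = \left(73 - 135\right) \left(-98\right) = \left(-62\right) \left(-98\right) = 6076$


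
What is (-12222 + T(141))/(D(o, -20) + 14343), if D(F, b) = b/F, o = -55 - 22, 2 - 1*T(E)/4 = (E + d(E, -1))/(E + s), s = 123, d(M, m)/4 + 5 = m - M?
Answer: -1879913/2208862 ≈ -0.85108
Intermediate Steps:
d(M, m) = -20 - 4*M + 4*m (d(M, m) = -20 + 4*(m - M) = -20 + (-4*M + 4*m) = -20 - 4*M + 4*m)
T(E) = 8 - 4*(-24 - 3*E)/(123 + E) (T(E) = 8 - 4*(E + (-20 - 4*E + 4*(-1)))/(E + 123) = 8 - 4*(E + (-20 - 4*E - 4))/(123 + E) = 8 - 4*(E + (-24 - 4*E))/(123 + E) = 8 - 4*(-24 - 3*E)/(123 + E))
o = -77
(-12222 + T(141))/(D(o, -20) + 14343) = (-12222 + 20*(54 + 141)/(123 + 141))/(-20/(-77) + 14343) = (-12222 + 20*195/264)/(-20*(-1/77) + 14343) = (-12222 + 20*(1/264)*195)/(20/77 + 14343) = (-12222 + 325/22)/(1104431/77) = -268559/22*77/1104431 = -1879913/2208862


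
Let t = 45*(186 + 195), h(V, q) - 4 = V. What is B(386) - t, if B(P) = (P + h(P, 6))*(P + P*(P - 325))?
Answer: 18554087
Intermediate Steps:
h(V, q) = 4 + V
B(P) = (4 + 2*P)*(P + P*(-325 + P)) (B(P) = (P + (4 + P))*(P + P*(P - 325)) = (4 + 2*P)*(P + P*(-325 + P)))
t = 17145 (t = 45*381 = 17145)
B(386) - t = 2*386*(-648 + 386² - 322*386) - 1*17145 = 2*386*(-648 + 148996 - 124292) - 17145 = 2*386*24056 - 17145 = 18571232 - 17145 = 18554087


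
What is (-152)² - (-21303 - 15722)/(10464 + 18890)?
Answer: 678231841/29354 ≈ 23105.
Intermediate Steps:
(-152)² - (-21303 - 15722)/(10464 + 18890) = 23104 - (-37025)/29354 = 23104 - 1*(-37025/29354) = 23104 + 37025/29354 = 678231841/29354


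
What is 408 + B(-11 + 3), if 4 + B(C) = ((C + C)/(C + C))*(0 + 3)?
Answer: 407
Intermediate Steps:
B(C) = -1 (B(C) = -4 + ((C + C)/(C + C))*(0 + 3) = -4 + ((2*C)/((2*C)))*3 = -4 + ((2*C)*(1/(2*C)))*3 = -4 + 1*3 = -4 + 3 = -1)
408 + B(-11 + 3) = 408 - 1 = 407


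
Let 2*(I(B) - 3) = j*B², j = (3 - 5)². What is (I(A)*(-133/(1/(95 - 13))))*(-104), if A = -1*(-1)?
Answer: 5671120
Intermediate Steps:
j = 4 (j = (-2)² = 4)
A = 1
I(B) = 3 + 2*B² (I(B) = 3 + (4*B²)/2 = 3 + 2*B²)
(I(A)*(-133/(1/(95 - 13))))*(-104) = ((3 + 2*1²)*(-133/(1/(95 - 13))))*(-104) = ((3 + 2*1)*(-133/(1/82)))*(-104) = ((3 + 2)*(-133/1/82))*(-104) = (5*(-133*82))*(-104) = (5*(-10906))*(-104) = -54530*(-104) = 5671120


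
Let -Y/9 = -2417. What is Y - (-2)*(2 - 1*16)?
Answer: 21725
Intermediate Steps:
Y = 21753 (Y = -9*(-2417) = 21753)
Y - (-2)*(2 - 1*16) = 21753 - (-2)*(2 - 1*16) = 21753 - (-2)*(2 - 16) = 21753 - (-2)*(-14) = 21753 - 1*28 = 21753 - 28 = 21725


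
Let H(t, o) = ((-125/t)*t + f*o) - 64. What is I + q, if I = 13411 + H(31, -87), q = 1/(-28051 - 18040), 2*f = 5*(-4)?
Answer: 649514371/46091 ≈ 14092.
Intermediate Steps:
f = -10 (f = (5*(-4))/2 = (½)*(-20) = -10)
H(t, o) = -189 - 10*o (H(t, o) = ((-125/t)*t - 10*o) - 64 = (-125 - 10*o) - 64 = -189 - 10*o)
q = -1/46091 (q = 1/(-46091) = -1/46091 ≈ -2.1696e-5)
I = 14092 (I = 13411 + (-189 - 10*(-87)) = 13411 + (-189 + 870) = 13411 + 681 = 14092)
I + q = 14092 - 1/46091 = 649514371/46091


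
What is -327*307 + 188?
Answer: -100201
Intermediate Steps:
-327*307 + 188 = -100389 + 188 = -100201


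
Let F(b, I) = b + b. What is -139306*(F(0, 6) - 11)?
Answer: 1532366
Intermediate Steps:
F(b, I) = 2*b
-139306*(F(0, 6) - 11) = -139306*(2*0 - 11) = -139306*(0 - 11) = -139306*(-11) = 1532366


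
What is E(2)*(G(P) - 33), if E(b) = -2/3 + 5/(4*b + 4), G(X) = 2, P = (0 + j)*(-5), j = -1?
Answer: 31/4 ≈ 7.7500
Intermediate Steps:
P = 5 (P = (0 - 1)*(-5) = -1*(-5) = 5)
E(b) = -2/3 + 5/(4 + 4*b) (E(b) = -2*1/3 + 5/(4 + 4*b) = -2/3 + 5/(4 + 4*b))
E(2)*(G(P) - 33) = ((7 - 8*2)/(12*(1 + 2)))*(2 - 33) = ((1/12)*(7 - 16)/3)*(-31) = ((1/12)*(1/3)*(-9))*(-31) = -1/4*(-31) = 31/4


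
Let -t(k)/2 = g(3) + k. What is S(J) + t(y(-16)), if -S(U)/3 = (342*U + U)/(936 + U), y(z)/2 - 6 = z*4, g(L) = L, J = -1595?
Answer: -1492321/659 ≈ -2264.5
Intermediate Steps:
y(z) = 12 + 8*z (y(z) = 12 + 2*(z*4) = 12 + 2*(4*z) = 12 + 8*z)
S(U) = -1029*U/(936 + U) (S(U) = -3*(342*U + U)/(936 + U) = -3*343*U/(936 + U) = -1029*U/(936 + U))
t(k) = -6 - 2*k (t(k) = -2*(3 + k) = -6 - 2*k)
S(J) + t(y(-16)) = -1029*(-1595)/(936 - 1595) + (-6 - 2*(12 + 8*(-16))) = -1029*(-1595)/(-659) + (-6 - 2*(12 - 128)) = -1029*(-1595)*(-1/659) + (-6 - 2*(-116)) = -1641255/659 + (-6 + 232) = -1641255/659 + 226 = -1492321/659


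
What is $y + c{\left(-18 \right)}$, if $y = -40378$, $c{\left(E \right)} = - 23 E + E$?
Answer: $-39982$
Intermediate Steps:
$c{\left(E \right)} = - 22 E$
$y + c{\left(-18 \right)} = -40378 - -396 = -40378 + 396 = -39982$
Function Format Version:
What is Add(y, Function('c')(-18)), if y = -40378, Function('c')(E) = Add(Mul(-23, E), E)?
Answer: -39982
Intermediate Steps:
Function('c')(E) = Mul(-22, E)
Add(y, Function('c')(-18)) = Add(-40378, Mul(-22, -18)) = Add(-40378, 396) = -39982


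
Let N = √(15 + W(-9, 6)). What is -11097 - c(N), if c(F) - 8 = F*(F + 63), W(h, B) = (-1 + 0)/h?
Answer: -100081/9 - 42*√34 ≈ -11365.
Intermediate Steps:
W(h, B) = -1/h
N = 2*√34/3 (N = √(15 - 1/(-9)) = √(15 - 1*(-⅑)) = √(15 + ⅑) = √(136/9) = 2*√34/3 ≈ 3.8873)
c(F) = 8 + F*(63 + F) (c(F) = 8 + F*(F + 63) = 8 + F*(63 + F))
-11097 - c(N) = -11097 - (8 + (2*√34/3)² + 63*(2*√34/3)) = -11097 - (8 + 136/9 + 42*√34) = -11097 - (208/9 + 42*√34) = -11097 + (-208/9 - 42*√34) = -100081/9 - 42*√34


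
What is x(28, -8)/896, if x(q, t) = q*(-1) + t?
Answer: -9/224 ≈ -0.040179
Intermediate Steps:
x(q, t) = t - q (x(q, t) = -q + t = t - q)
x(28, -8)/896 = (-8 - 1*28)/896 = (-8 - 28)*(1/896) = -36*1/896 = -9/224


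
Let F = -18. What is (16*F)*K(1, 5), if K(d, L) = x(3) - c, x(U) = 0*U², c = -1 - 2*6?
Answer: -3744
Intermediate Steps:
c = -13 (c = -1 - 12 = -13)
x(U) = 0
K(d, L) = 13 (K(d, L) = 0 - 1*(-13) = 0 + 13 = 13)
(16*F)*K(1, 5) = (16*(-18))*13 = -288*13 = -3744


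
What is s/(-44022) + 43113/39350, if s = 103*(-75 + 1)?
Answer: 1098923093/866132850 ≈ 1.2688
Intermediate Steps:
s = -7622 (s = 103*(-74) = -7622)
s/(-44022) + 43113/39350 = -7622/(-44022) + 43113/39350 = -7622*(-1/44022) + 43113*(1/39350) = 3811/22011 + 43113/39350 = 1098923093/866132850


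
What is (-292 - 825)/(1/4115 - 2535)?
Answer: 4596455/10431524 ≈ 0.44063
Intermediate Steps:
(-292 - 825)/(1/4115 - 2535) = -1117/(1/4115 - 2535) = -1117/(-10431524/4115) = -1117*(-4115/10431524) = 4596455/10431524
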